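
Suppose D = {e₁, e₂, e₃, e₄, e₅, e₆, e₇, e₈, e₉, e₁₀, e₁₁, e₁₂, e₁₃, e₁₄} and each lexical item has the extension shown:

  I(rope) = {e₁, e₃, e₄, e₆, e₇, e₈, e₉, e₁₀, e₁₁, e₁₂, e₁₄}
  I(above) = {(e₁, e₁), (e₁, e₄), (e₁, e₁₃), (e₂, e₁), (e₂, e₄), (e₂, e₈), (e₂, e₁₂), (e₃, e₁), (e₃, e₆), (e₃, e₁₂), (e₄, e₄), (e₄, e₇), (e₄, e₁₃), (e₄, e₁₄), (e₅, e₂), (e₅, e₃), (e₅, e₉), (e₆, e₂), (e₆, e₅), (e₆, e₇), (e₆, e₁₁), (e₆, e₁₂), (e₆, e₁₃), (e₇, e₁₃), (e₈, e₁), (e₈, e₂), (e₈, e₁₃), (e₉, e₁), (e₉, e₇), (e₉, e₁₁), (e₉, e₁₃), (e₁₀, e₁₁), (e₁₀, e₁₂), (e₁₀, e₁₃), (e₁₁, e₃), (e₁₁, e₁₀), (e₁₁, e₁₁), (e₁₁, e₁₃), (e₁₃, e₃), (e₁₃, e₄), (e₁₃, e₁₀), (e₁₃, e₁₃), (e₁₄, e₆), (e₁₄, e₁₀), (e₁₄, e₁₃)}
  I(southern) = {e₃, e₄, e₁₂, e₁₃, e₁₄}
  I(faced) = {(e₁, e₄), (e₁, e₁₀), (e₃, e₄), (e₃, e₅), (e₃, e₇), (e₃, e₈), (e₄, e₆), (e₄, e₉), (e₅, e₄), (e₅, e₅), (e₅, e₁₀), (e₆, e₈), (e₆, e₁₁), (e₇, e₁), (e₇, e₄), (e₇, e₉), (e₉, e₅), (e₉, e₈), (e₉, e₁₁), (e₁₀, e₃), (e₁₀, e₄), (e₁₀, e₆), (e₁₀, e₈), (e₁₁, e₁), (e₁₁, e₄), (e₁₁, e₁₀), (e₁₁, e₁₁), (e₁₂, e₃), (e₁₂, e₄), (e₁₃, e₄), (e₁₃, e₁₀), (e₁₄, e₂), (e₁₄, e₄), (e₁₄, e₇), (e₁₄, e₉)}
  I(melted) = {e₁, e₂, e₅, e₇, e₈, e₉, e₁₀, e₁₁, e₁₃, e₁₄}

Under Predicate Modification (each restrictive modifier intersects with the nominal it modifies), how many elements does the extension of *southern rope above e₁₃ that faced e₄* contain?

⟦above e₁₃⟧ = {x : ⟨x, e₁₃⟩ ∈ ⟦above⟧} = {e₁, e₄, e₆, e₇, e₈, e₉, e₁₀, e₁₁, e₁₃, e₁₄}
⟦that faced e₄⟧ = {x : ⟨x, e₄⟩ ∈ ⟦faced⟧} = {e₁, e₃, e₅, e₇, e₁₀, e₁₁, e₁₂, e₁₃, e₁₄}
⟦rope⟧ = {e₁, e₃, e₄, e₆, e₇, e₈, e₉, e₁₀, e₁₁, e₁₂, e₁₄}
… ∩ ⟦above e₁₃⟧ = {e₁, e₃, e₄, e₆, e₇, e₈, e₉, e₁₀, e₁₁, e₁₂, e₁₄} ∩ {e₁, e₄, e₆, e₇, e₈, e₉, e₁₀, e₁₁, e₁₃, e₁₄} = {e₁, e₄, e₆, e₇, e₈, e₉, e₁₀, e₁₁, e₁₄}
… ∩ ⟦that faced e₄⟧ = {e₁, e₄, e₆, e₇, e₈, e₉, e₁₀, e₁₁, e₁₄} ∩ {e₁, e₃, e₅, e₇, e₁₀, e₁₁, e₁₂, e₁₃, e₁₄} = {e₁, e₇, e₁₀, e₁₁, e₁₄}
… ∩ ⟦southern⟧ = {e₁, e₇, e₁₀, e₁₁, e₁₄} ∩ {e₃, e₄, e₁₂, e₁₃, e₁₄} = {e₁₄}
⟦southern rope above e₁₃ that faced e₄⟧ = {e₁₄}, so the cardinality is 1.

1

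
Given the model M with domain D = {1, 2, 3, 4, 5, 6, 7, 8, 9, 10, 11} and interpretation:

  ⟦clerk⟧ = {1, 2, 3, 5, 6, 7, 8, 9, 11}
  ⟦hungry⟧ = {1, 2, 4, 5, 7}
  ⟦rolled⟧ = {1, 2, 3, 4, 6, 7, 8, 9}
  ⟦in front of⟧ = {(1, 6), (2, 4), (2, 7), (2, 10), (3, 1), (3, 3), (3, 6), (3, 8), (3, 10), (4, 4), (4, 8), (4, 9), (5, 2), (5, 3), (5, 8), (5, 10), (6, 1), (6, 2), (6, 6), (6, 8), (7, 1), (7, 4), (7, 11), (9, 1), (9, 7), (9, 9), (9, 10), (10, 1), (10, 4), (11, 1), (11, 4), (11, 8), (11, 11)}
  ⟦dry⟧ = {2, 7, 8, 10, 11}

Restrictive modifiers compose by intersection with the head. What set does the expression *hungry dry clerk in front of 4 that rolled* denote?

⟦in front of 4⟧ = {x : ⟨x, 4⟩ ∈ ⟦in front of⟧} = {2, 4, 7, 10, 11}
⟦that rolled⟧ = ⟦rolled⟧ = {1, 2, 3, 4, 6, 7, 8, 9}
⟦clerk⟧ = {1, 2, 3, 5, 6, 7, 8, 9, 11}
… ∩ ⟦in front of 4⟧ = {1, 2, 3, 5, 6, 7, 8, 9, 11} ∩ {2, 4, 7, 10, 11} = {2, 7, 11}
… ∩ ⟦that rolled⟧ = {2, 7, 11} ∩ {1, 2, 3, 4, 6, 7, 8, 9} = {2, 7}
… ∩ ⟦hungry⟧ = {2, 7} ∩ {1, 2, 4, 5, 7} = {2, 7}
… ∩ ⟦dry⟧ = {2, 7} ∩ {2, 7, 8, 10, 11} = {2, 7}
So ⟦hungry dry clerk in front of 4 that rolled⟧ = {2, 7}.

{2, 7}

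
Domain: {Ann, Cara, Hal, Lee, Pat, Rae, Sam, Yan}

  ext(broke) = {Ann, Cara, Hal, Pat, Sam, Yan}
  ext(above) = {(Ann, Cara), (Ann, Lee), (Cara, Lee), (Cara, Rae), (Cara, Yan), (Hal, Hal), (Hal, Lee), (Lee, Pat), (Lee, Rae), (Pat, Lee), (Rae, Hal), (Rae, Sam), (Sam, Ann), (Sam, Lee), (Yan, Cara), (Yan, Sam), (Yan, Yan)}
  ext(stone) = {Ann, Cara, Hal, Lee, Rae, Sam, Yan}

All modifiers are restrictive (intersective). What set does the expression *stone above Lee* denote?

⟦above Lee⟧ = {x : ⟨x, Lee⟩ ∈ ⟦above⟧} = {Ann, Cara, Hal, Pat, Sam}
⟦stone⟧ = {Ann, Cara, Hal, Lee, Rae, Sam, Yan}
… ∩ ⟦above Lee⟧ = {Ann, Cara, Hal, Lee, Rae, Sam, Yan} ∩ {Ann, Cara, Hal, Pat, Sam} = {Ann, Cara, Hal, Sam}
So ⟦stone above Lee⟧ = {Ann, Cara, Hal, Sam}.

{Ann, Cara, Hal, Sam}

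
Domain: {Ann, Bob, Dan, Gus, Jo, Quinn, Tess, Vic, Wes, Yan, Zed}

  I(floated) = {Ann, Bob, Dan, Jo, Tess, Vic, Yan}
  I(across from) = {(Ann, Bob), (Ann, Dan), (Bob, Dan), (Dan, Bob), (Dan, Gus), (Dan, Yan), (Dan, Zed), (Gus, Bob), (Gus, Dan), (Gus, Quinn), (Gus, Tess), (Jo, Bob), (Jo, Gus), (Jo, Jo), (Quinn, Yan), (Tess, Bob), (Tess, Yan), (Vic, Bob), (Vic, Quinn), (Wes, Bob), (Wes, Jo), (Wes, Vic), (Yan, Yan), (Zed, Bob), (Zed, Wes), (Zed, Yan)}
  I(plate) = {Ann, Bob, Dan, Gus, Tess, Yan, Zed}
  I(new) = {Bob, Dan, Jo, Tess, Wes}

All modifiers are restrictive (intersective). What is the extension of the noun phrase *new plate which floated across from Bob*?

⟦which floated⟧ = ⟦floated⟧ = {Ann, Bob, Dan, Jo, Tess, Vic, Yan}
⟦across from Bob⟧ = {x : ⟨x, Bob⟩ ∈ ⟦across from⟧} = {Ann, Dan, Gus, Jo, Tess, Vic, Wes, Zed}
⟦plate⟧ = {Ann, Bob, Dan, Gus, Tess, Yan, Zed}
… ∩ ⟦which floated⟧ = {Ann, Bob, Dan, Gus, Tess, Yan, Zed} ∩ {Ann, Bob, Dan, Jo, Tess, Vic, Yan} = {Ann, Bob, Dan, Tess, Yan}
… ∩ ⟦across from Bob⟧ = {Ann, Bob, Dan, Tess, Yan} ∩ {Ann, Dan, Gus, Jo, Tess, Vic, Wes, Zed} = {Ann, Dan, Tess}
… ∩ ⟦new⟧ = {Ann, Dan, Tess} ∩ {Bob, Dan, Jo, Tess, Wes} = {Dan, Tess}
So ⟦new plate which floated across from Bob⟧ = {Dan, Tess}.

{Dan, Tess}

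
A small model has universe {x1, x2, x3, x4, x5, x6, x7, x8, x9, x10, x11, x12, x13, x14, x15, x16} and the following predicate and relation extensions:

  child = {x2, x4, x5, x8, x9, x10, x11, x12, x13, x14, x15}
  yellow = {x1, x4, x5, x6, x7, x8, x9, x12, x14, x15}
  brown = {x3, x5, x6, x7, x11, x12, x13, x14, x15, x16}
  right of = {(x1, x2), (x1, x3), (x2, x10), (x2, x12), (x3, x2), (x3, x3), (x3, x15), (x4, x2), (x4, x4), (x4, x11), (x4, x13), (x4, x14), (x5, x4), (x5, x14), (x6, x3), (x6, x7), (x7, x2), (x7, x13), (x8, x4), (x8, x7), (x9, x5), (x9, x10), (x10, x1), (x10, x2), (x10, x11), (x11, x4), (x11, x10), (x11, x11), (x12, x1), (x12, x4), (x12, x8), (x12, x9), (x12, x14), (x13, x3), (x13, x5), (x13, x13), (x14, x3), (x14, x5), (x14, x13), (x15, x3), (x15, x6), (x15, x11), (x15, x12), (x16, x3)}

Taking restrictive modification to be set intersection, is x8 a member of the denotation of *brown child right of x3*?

⟦right of x3⟧ = {x : ⟨x, x3⟩ ∈ ⟦right of⟧} = {x1, x3, x6, x13, x14, x15, x16}
⟦child⟧ = {x2, x4, x5, x8, x9, x10, x11, x12, x13, x14, x15}
… ∩ ⟦right of x3⟧ = {x2, x4, x5, x8, x9, x10, x11, x12, x13, x14, x15} ∩ {x1, x3, x6, x13, x14, x15, x16} = {x13, x14, x15}
… ∩ ⟦brown⟧ = {x13, x14, x15} ∩ {x3, x5, x6, x7, x11, x12, x13, x14, x15, x16} = {x13, x14, x15}
⟦brown child right of x3⟧ = {x13, x14, x15}; x8 ∉ this set.

no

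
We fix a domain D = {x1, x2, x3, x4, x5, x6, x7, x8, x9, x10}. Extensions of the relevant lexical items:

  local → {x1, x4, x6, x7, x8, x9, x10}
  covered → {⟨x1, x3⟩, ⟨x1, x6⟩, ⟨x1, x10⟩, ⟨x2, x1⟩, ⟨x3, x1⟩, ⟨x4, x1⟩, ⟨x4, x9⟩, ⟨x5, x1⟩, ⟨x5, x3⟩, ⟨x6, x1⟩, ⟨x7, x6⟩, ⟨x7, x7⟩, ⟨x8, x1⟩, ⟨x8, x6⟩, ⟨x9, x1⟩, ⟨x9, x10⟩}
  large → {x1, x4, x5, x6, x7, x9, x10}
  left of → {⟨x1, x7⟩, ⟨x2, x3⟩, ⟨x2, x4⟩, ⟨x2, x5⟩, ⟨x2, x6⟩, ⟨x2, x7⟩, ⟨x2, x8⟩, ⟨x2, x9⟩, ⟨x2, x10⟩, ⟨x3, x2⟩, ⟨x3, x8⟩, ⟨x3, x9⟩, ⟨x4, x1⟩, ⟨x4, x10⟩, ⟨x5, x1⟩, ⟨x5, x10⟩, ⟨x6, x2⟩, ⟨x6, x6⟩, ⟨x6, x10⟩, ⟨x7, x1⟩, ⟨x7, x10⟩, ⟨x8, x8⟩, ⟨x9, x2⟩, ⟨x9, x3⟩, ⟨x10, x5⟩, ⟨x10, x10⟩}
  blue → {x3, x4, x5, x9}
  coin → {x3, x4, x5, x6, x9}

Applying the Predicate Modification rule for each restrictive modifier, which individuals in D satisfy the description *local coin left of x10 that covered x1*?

{x4, x6}

⟦left of x10⟧ = {x : ⟨x, x10⟩ ∈ ⟦left of⟧} = {x2, x4, x5, x6, x7, x10}
⟦that covered x1⟧ = {x : ⟨x, x1⟩ ∈ ⟦covered⟧} = {x2, x3, x4, x5, x6, x8, x9}
⟦coin⟧ = {x3, x4, x5, x6, x9}
… ∩ ⟦left of x10⟧ = {x3, x4, x5, x6, x9} ∩ {x2, x4, x5, x6, x7, x10} = {x4, x5, x6}
… ∩ ⟦that covered x1⟧ = {x4, x5, x6} ∩ {x2, x3, x4, x5, x6, x8, x9} = {x4, x5, x6}
… ∩ ⟦local⟧ = {x4, x5, x6} ∩ {x1, x4, x6, x7, x8, x9, x10} = {x4, x6}
So ⟦local coin left of x10 that covered x1⟧ = {x4, x6}.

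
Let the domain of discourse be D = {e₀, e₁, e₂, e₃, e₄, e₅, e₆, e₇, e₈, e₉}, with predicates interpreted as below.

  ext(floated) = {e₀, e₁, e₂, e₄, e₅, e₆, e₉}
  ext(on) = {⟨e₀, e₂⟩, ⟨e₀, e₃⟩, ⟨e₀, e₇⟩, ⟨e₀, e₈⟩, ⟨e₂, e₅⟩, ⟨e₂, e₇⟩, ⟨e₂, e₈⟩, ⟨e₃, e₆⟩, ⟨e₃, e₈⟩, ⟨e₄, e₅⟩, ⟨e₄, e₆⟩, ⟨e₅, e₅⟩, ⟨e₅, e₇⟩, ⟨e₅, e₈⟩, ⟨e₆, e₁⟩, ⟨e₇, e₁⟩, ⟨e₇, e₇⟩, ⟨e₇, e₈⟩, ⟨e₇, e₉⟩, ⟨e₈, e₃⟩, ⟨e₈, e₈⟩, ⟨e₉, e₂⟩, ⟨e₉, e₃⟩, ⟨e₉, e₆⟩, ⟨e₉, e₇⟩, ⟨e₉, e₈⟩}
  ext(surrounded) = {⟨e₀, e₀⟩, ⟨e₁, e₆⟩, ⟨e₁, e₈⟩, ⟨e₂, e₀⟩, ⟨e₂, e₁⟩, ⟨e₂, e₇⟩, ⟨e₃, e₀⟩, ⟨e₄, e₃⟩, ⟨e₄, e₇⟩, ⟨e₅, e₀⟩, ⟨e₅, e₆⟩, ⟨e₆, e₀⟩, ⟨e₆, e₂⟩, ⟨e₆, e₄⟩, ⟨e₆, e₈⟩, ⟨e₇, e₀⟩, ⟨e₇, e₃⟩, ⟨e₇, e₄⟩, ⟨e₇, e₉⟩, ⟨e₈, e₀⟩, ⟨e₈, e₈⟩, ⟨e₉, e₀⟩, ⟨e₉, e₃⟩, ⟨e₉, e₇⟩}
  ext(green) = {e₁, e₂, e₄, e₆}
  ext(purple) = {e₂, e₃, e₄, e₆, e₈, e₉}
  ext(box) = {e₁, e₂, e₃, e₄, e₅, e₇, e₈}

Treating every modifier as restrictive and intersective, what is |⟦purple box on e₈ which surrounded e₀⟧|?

3

⟦on e₈⟧ = {x : ⟨x, e₈⟩ ∈ ⟦on⟧} = {e₀, e₂, e₃, e₅, e₇, e₈, e₉}
⟦which surrounded e₀⟧ = {x : ⟨x, e₀⟩ ∈ ⟦surrounded⟧} = {e₀, e₂, e₃, e₅, e₆, e₇, e₈, e₉}
⟦box⟧ = {e₁, e₂, e₃, e₄, e₅, e₇, e₈}
… ∩ ⟦on e₈⟧ = {e₁, e₂, e₃, e₄, e₅, e₇, e₈} ∩ {e₀, e₂, e₃, e₅, e₇, e₈, e₉} = {e₂, e₃, e₅, e₇, e₈}
… ∩ ⟦which surrounded e₀⟧ = {e₂, e₃, e₅, e₇, e₈} ∩ {e₀, e₂, e₃, e₅, e₆, e₇, e₈, e₉} = {e₂, e₃, e₅, e₇, e₈}
… ∩ ⟦purple⟧ = {e₂, e₃, e₅, e₇, e₈} ∩ {e₂, e₃, e₄, e₆, e₈, e₉} = {e₂, e₃, e₈}
⟦purple box on e₈ which surrounded e₀⟧ = {e₂, e₃, e₈}, so the cardinality is 3.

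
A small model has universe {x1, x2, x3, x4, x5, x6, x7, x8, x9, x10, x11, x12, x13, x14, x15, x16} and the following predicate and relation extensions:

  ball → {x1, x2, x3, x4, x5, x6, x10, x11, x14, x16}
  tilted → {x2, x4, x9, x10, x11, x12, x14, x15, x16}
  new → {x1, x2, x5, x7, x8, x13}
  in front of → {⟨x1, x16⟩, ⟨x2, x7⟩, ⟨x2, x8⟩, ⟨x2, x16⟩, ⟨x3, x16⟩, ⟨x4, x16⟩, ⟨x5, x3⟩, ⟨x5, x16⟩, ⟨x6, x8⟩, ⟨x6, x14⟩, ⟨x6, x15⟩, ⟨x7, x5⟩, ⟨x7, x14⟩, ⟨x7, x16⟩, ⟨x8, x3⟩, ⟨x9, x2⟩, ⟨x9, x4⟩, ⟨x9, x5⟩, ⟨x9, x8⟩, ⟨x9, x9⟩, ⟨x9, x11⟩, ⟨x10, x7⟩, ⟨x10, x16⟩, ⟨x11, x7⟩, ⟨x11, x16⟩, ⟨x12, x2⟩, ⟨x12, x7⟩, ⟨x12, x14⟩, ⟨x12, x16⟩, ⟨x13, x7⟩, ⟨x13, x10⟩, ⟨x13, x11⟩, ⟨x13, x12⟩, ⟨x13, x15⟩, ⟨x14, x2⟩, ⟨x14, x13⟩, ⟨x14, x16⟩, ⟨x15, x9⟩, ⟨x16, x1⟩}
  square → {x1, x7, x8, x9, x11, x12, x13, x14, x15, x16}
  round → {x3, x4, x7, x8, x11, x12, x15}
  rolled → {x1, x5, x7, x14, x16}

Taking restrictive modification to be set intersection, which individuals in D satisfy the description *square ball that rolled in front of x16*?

⟦that rolled⟧ = ⟦rolled⟧ = {x1, x5, x7, x14, x16}
⟦in front of x16⟧ = {x : ⟨x, x16⟩ ∈ ⟦in front of⟧} = {x1, x2, x3, x4, x5, x7, x10, x11, x12, x14}
⟦ball⟧ = {x1, x2, x3, x4, x5, x6, x10, x11, x14, x16}
… ∩ ⟦that rolled⟧ = {x1, x2, x3, x4, x5, x6, x10, x11, x14, x16} ∩ {x1, x5, x7, x14, x16} = {x1, x5, x14, x16}
… ∩ ⟦in front of x16⟧ = {x1, x5, x14, x16} ∩ {x1, x2, x3, x4, x5, x7, x10, x11, x12, x14} = {x1, x5, x14}
… ∩ ⟦square⟧ = {x1, x5, x14} ∩ {x1, x7, x8, x9, x11, x12, x13, x14, x15, x16} = {x1, x14}
So ⟦square ball that rolled in front of x16⟧ = {x1, x14}.

{x1, x14}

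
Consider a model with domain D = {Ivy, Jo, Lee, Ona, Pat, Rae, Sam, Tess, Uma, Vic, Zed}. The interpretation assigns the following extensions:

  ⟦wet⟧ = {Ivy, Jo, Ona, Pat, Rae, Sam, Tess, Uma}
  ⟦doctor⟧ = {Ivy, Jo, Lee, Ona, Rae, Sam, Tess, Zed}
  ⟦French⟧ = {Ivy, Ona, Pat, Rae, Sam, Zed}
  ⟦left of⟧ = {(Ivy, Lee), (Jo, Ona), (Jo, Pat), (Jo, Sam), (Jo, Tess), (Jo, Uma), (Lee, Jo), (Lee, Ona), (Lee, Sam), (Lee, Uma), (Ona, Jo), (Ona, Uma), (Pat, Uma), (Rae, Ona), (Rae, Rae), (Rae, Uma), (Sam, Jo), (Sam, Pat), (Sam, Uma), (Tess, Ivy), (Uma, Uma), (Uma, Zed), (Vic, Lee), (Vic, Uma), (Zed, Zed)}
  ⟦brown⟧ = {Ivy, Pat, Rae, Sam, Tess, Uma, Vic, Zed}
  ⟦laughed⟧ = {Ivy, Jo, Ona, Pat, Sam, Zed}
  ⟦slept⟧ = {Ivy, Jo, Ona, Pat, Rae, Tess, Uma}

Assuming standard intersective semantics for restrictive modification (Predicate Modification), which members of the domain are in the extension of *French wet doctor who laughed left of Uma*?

⟦who laughed⟧ = ⟦laughed⟧ = {Ivy, Jo, Ona, Pat, Sam, Zed}
⟦left of Uma⟧ = {x : ⟨x, Uma⟩ ∈ ⟦left of⟧} = {Jo, Lee, Ona, Pat, Rae, Sam, Uma, Vic}
⟦doctor⟧ = {Ivy, Jo, Lee, Ona, Rae, Sam, Tess, Zed}
… ∩ ⟦who laughed⟧ = {Ivy, Jo, Lee, Ona, Rae, Sam, Tess, Zed} ∩ {Ivy, Jo, Ona, Pat, Sam, Zed} = {Ivy, Jo, Ona, Sam, Zed}
… ∩ ⟦left of Uma⟧ = {Ivy, Jo, Ona, Sam, Zed} ∩ {Jo, Lee, Ona, Pat, Rae, Sam, Uma, Vic} = {Jo, Ona, Sam}
… ∩ ⟦French⟧ = {Jo, Ona, Sam} ∩ {Ivy, Ona, Pat, Rae, Sam, Zed} = {Ona, Sam}
… ∩ ⟦wet⟧ = {Ona, Sam} ∩ {Ivy, Jo, Ona, Pat, Rae, Sam, Tess, Uma} = {Ona, Sam}
So ⟦French wet doctor who laughed left of Uma⟧ = {Ona, Sam}.

{Ona, Sam}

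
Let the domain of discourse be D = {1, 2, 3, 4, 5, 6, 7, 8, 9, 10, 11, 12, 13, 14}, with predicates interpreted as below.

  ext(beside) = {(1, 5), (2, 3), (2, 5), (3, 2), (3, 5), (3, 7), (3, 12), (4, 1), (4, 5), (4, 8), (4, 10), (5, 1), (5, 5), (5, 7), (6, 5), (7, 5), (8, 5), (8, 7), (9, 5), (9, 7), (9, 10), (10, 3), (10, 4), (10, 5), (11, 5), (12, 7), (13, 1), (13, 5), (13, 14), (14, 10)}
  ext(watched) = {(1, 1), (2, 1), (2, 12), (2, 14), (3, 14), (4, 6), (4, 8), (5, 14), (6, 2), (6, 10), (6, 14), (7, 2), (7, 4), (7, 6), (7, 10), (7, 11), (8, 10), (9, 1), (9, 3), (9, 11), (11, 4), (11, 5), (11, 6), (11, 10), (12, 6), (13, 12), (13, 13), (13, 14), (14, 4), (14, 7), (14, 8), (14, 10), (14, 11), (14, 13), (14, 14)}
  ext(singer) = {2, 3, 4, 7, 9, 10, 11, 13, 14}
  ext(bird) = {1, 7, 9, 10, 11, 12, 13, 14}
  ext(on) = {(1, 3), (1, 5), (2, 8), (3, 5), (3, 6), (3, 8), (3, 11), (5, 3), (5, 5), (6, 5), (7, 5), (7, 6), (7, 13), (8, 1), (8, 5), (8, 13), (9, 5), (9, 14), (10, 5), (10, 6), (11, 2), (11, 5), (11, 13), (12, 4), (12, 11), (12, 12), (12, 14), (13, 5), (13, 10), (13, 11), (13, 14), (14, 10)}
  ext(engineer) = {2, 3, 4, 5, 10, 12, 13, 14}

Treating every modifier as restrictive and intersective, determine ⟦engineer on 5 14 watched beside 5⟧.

⟦on 5⟧ = {x : ⟨x, 5⟩ ∈ ⟦on⟧} = {1, 3, 5, 6, 7, 8, 9, 10, 11, 13}
⟦14 watched⟧ = {x : ⟨14, x⟩ ∈ ⟦watched⟧} = {4, 7, 8, 10, 11, 13, 14}
⟦beside 5⟧ = {x : ⟨x, 5⟩ ∈ ⟦beside⟧} = {1, 2, 3, 4, 5, 6, 7, 8, 9, 10, 11, 13}
⟦engineer⟧ = {2, 3, 4, 5, 10, 12, 13, 14}
… ∩ ⟦on 5⟧ = {2, 3, 4, 5, 10, 12, 13, 14} ∩ {1, 3, 5, 6, 7, 8, 9, 10, 11, 13} = {3, 5, 10, 13}
… ∩ ⟦14 watched⟧ = {3, 5, 10, 13} ∩ {4, 7, 8, 10, 11, 13, 14} = {10, 13}
… ∩ ⟦beside 5⟧ = {10, 13} ∩ {1, 2, 3, 4, 5, 6, 7, 8, 9, 10, 11, 13} = {10, 13}
So ⟦engineer on 5 14 watched beside 5⟧ = {10, 13}.

{10, 13}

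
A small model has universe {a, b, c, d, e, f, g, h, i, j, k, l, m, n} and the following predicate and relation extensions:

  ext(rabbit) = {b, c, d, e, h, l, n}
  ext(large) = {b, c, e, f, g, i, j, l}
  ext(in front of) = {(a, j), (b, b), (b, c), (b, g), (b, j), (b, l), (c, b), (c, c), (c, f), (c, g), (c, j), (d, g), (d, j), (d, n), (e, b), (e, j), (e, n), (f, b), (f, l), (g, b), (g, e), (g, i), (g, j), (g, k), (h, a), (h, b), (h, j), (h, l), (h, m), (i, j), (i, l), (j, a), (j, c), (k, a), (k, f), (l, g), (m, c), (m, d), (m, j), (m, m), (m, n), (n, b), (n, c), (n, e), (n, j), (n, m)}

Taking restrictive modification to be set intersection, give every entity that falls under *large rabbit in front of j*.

{b, c, e}

⟦in front of j⟧ = {x : ⟨x, j⟩ ∈ ⟦in front of⟧} = {a, b, c, d, e, g, h, i, m, n}
⟦rabbit⟧ = {b, c, d, e, h, l, n}
… ∩ ⟦in front of j⟧ = {b, c, d, e, h, l, n} ∩ {a, b, c, d, e, g, h, i, m, n} = {b, c, d, e, h, n}
… ∩ ⟦large⟧ = {b, c, d, e, h, n} ∩ {b, c, e, f, g, i, j, l} = {b, c, e}
So ⟦large rabbit in front of j⟧ = {b, c, e}.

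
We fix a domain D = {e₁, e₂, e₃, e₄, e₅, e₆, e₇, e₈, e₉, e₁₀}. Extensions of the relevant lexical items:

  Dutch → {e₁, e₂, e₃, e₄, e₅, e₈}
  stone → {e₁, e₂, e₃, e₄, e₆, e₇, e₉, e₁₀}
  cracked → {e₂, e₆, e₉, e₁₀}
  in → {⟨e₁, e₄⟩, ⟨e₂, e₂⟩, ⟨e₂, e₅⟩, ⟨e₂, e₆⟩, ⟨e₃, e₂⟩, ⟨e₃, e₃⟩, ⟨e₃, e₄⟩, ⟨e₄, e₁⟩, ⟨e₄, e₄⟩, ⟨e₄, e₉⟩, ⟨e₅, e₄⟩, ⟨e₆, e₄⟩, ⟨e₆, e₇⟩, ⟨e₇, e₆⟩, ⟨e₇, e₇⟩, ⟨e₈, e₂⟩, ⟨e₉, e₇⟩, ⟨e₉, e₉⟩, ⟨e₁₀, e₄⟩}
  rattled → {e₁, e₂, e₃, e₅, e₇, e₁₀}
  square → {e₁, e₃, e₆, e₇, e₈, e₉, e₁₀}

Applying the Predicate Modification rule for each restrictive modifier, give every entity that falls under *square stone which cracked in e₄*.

⟦which cracked⟧ = ⟦cracked⟧ = {e₂, e₆, e₉, e₁₀}
⟦in e₄⟧ = {x : ⟨x, e₄⟩ ∈ ⟦in⟧} = {e₁, e₃, e₄, e₅, e₆, e₁₀}
⟦stone⟧ = {e₁, e₂, e₃, e₄, e₆, e₇, e₉, e₁₀}
… ∩ ⟦which cracked⟧ = {e₁, e₂, e₃, e₄, e₆, e₇, e₉, e₁₀} ∩ {e₂, e₆, e₉, e₁₀} = {e₂, e₆, e₉, e₁₀}
… ∩ ⟦in e₄⟧ = {e₂, e₆, e₉, e₁₀} ∩ {e₁, e₃, e₄, e₅, e₆, e₁₀} = {e₆, e₁₀}
… ∩ ⟦square⟧ = {e₆, e₁₀} ∩ {e₁, e₃, e₆, e₇, e₈, e₉, e₁₀} = {e₆, e₁₀}
So ⟦square stone which cracked in e₄⟧ = {e₆, e₁₀}.

{e₆, e₁₀}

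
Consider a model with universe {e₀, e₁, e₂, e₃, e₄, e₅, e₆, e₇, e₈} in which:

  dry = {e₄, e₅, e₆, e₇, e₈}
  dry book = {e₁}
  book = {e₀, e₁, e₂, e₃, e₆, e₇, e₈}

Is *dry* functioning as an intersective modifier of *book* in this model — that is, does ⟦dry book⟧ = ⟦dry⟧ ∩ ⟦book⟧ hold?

⟦dry⟧ ∩ ⟦book⟧ = {e₄, e₅, e₆, e₇, e₈} ∩ {e₀, e₁, e₂, e₃, e₆, e₇, e₈} = {e₆, e₇, e₈}
Observed ⟦dry book⟧ = {e₁}.
These differ, so the modifier is not intersective in this model.

no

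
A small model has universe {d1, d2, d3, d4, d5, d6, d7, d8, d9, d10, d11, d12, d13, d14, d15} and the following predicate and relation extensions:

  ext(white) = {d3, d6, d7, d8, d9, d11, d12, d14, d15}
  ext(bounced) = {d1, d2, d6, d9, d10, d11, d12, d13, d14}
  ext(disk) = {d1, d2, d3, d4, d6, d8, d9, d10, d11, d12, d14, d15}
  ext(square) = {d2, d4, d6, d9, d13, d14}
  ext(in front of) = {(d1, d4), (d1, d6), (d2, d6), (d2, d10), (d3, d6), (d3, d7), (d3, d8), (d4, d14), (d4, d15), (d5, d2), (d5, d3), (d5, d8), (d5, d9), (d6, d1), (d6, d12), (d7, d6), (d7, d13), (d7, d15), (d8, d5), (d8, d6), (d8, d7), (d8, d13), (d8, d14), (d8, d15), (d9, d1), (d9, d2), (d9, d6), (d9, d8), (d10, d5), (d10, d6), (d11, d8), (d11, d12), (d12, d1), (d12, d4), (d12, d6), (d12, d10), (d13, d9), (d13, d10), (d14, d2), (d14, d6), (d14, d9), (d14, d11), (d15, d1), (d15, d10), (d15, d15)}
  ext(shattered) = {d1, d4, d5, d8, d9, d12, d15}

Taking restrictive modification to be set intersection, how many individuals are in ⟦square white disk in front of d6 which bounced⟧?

2

⟦in front of d6⟧ = {x : ⟨x, d6⟩ ∈ ⟦in front of⟧} = {d1, d2, d3, d7, d8, d9, d10, d12, d14}
⟦which bounced⟧ = ⟦bounced⟧ = {d1, d2, d6, d9, d10, d11, d12, d13, d14}
⟦disk⟧ = {d1, d2, d3, d4, d6, d8, d9, d10, d11, d12, d14, d15}
… ∩ ⟦in front of d6⟧ = {d1, d2, d3, d4, d6, d8, d9, d10, d11, d12, d14, d15} ∩ {d1, d2, d3, d7, d8, d9, d10, d12, d14} = {d1, d2, d3, d8, d9, d10, d12, d14}
… ∩ ⟦which bounced⟧ = {d1, d2, d3, d8, d9, d10, d12, d14} ∩ {d1, d2, d6, d9, d10, d11, d12, d13, d14} = {d1, d2, d9, d10, d12, d14}
… ∩ ⟦square⟧ = {d1, d2, d9, d10, d12, d14} ∩ {d2, d4, d6, d9, d13, d14} = {d2, d9, d14}
… ∩ ⟦white⟧ = {d2, d9, d14} ∩ {d3, d6, d7, d8, d9, d11, d12, d14, d15} = {d9, d14}
⟦square white disk in front of d6 which bounced⟧ = {d9, d14}, so the cardinality is 2.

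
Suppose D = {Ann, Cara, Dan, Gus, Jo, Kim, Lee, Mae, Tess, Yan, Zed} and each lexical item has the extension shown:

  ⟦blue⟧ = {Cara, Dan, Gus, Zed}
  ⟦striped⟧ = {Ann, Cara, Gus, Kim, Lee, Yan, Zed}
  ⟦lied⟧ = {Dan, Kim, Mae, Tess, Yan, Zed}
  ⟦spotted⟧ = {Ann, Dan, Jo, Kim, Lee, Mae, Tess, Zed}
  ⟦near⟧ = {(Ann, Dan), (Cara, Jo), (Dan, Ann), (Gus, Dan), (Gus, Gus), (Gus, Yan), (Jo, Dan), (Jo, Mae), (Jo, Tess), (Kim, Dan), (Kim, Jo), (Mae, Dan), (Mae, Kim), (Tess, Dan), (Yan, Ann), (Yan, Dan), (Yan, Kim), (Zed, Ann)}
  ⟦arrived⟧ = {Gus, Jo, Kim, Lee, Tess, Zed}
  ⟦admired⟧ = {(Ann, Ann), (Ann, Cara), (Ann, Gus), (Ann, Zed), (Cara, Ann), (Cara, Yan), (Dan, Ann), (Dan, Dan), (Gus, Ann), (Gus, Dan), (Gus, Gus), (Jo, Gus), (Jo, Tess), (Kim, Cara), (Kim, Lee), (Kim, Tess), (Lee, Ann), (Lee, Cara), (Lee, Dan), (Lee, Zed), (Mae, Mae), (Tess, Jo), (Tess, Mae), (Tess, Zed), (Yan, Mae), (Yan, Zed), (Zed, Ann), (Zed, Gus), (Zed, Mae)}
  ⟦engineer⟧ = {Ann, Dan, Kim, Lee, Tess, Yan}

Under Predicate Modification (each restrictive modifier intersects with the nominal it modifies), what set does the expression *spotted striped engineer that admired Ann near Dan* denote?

⟦that admired Ann⟧ = {x : ⟨x, Ann⟩ ∈ ⟦admired⟧} = {Ann, Cara, Dan, Gus, Lee, Zed}
⟦near Dan⟧ = {x : ⟨x, Dan⟩ ∈ ⟦near⟧} = {Ann, Gus, Jo, Kim, Mae, Tess, Yan}
⟦engineer⟧ = {Ann, Dan, Kim, Lee, Tess, Yan}
… ∩ ⟦that admired Ann⟧ = {Ann, Dan, Kim, Lee, Tess, Yan} ∩ {Ann, Cara, Dan, Gus, Lee, Zed} = {Ann, Dan, Lee}
… ∩ ⟦near Dan⟧ = {Ann, Dan, Lee} ∩ {Ann, Gus, Jo, Kim, Mae, Tess, Yan} = {Ann}
… ∩ ⟦spotted⟧ = {Ann} ∩ {Ann, Dan, Jo, Kim, Lee, Mae, Tess, Zed} = {Ann}
… ∩ ⟦striped⟧ = {Ann} ∩ {Ann, Cara, Gus, Kim, Lee, Yan, Zed} = {Ann}
So ⟦spotted striped engineer that admired Ann near Dan⟧ = {Ann}.

{Ann}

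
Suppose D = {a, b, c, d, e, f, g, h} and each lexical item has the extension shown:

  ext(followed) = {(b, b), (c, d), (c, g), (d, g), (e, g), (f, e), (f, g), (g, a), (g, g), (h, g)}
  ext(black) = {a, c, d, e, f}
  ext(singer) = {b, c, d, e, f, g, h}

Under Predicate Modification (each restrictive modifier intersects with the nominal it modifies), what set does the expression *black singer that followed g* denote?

⟦that followed g⟧ = {x : ⟨x, g⟩ ∈ ⟦followed⟧} = {c, d, e, f, g, h}
⟦singer⟧ = {b, c, d, e, f, g, h}
… ∩ ⟦that followed g⟧ = {b, c, d, e, f, g, h} ∩ {c, d, e, f, g, h} = {c, d, e, f, g, h}
… ∩ ⟦black⟧ = {c, d, e, f, g, h} ∩ {a, c, d, e, f} = {c, d, e, f}
So ⟦black singer that followed g⟧ = {c, d, e, f}.

{c, d, e, f}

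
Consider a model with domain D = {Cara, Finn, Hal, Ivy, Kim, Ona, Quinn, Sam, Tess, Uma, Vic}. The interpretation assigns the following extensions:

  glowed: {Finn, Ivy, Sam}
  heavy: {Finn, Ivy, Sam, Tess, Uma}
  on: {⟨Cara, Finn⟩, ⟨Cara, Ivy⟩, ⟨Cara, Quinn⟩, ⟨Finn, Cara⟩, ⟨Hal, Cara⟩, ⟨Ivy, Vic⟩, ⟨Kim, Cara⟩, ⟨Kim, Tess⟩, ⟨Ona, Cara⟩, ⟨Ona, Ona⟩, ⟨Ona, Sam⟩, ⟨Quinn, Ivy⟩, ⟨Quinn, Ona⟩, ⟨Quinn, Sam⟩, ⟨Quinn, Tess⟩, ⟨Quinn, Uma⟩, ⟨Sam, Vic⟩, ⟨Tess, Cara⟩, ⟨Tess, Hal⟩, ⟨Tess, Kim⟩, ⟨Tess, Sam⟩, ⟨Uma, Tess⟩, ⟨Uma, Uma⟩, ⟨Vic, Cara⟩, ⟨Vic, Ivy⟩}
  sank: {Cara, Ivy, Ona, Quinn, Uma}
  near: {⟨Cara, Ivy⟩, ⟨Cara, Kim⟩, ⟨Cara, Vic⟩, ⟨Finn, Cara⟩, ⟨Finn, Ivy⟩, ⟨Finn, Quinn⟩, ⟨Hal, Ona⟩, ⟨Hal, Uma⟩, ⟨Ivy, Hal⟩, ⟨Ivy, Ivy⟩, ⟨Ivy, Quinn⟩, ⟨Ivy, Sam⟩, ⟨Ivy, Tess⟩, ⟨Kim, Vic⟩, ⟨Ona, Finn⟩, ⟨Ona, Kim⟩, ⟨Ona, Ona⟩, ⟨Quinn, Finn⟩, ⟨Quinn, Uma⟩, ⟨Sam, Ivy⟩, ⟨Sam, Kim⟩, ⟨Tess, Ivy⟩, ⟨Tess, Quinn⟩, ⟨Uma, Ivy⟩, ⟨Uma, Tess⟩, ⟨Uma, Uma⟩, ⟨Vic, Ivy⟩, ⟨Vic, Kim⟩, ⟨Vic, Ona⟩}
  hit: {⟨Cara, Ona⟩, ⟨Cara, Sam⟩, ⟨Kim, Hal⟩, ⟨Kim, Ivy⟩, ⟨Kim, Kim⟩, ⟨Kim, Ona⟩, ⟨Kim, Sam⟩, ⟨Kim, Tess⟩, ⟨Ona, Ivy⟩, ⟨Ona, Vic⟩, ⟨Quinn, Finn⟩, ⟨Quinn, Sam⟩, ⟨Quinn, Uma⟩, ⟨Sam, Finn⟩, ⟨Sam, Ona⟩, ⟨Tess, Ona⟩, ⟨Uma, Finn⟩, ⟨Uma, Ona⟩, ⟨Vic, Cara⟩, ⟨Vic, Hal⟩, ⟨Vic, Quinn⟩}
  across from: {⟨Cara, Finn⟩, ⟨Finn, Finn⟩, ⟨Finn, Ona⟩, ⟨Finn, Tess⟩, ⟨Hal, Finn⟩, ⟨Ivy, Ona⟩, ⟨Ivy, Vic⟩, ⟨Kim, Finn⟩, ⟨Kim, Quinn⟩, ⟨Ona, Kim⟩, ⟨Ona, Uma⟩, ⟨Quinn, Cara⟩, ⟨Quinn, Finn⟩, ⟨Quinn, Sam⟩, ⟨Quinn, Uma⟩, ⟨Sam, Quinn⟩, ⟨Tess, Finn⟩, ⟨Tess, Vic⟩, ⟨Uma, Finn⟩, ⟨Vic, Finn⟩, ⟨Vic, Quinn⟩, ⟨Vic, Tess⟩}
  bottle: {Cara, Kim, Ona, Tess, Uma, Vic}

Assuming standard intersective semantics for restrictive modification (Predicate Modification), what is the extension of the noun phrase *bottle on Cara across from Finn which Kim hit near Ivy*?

{Tess}

⟦on Cara⟧ = {x : ⟨x, Cara⟩ ∈ ⟦on⟧} = {Finn, Hal, Kim, Ona, Tess, Vic}
⟦across from Finn⟧ = {x : ⟨x, Finn⟩ ∈ ⟦across from⟧} = {Cara, Finn, Hal, Kim, Quinn, Tess, Uma, Vic}
⟦which Kim hit⟧ = {x : ⟨Kim, x⟩ ∈ ⟦hit⟧} = {Hal, Ivy, Kim, Ona, Sam, Tess}
⟦near Ivy⟧ = {x : ⟨x, Ivy⟩ ∈ ⟦near⟧} = {Cara, Finn, Ivy, Sam, Tess, Uma, Vic}
⟦bottle⟧ = {Cara, Kim, Ona, Tess, Uma, Vic}
… ∩ ⟦on Cara⟧ = {Cara, Kim, Ona, Tess, Uma, Vic} ∩ {Finn, Hal, Kim, Ona, Tess, Vic} = {Kim, Ona, Tess, Vic}
… ∩ ⟦across from Finn⟧ = {Kim, Ona, Tess, Vic} ∩ {Cara, Finn, Hal, Kim, Quinn, Tess, Uma, Vic} = {Kim, Tess, Vic}
… ∩ ⟦which Kim hit⟧ = {Kim, Tess, Vic} ∩ {Hal, Ivy, Kim, Ona, Sam, Tess} = {Kim, Tess}
… ∩ ⟦near Ivy⟧ = {Kim, Tess} ∩ {Cara, Finn, Ivy, Sam, Tess, Uma, Vic} = {Tess}
So ⟦bottle on Cara across from Finn which Kim hit near Ivy⟧ = {Tess}.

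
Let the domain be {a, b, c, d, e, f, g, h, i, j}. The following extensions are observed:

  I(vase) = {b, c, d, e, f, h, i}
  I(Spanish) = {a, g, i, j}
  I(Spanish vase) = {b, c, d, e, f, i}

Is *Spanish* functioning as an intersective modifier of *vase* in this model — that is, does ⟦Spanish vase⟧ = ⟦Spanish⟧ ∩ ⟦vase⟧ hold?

no

⟦Spanish⟧ ∩ ⟦vase⟧ = {a, g, i, j} ∩ {b, c, d, e, f, h, i} = {i}
Observed ⟦Spanish vase⟧ = {b, c, d, e, f, i}.
These differ, so the modifier is not intersective in this model.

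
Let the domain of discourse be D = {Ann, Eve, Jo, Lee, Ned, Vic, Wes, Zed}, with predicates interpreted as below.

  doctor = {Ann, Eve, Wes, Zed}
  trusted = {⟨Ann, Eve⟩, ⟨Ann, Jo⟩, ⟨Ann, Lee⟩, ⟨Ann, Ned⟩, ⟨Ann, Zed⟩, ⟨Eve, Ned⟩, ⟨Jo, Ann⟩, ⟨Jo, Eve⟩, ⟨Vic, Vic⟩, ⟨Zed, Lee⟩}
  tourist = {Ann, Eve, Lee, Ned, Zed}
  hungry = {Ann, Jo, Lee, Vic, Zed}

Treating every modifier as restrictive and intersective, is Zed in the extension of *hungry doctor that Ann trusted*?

yes

⟦that Ann trusted⟧ = {x : ⟨Ann, x⟩ ∈ ⟦trusted⟧} = {Eve, Jo, Lee, Ned, Zed}
⟦doctor⟧ = {Ann, Eve, Wes, Zed}
… ∩ ⟦that Ann trusted⟧ = {Ann, Eve, Wes, Zed} ∩ {Eve, Jo, Lee, Ned, Zed} = {Eve, Zed}
… ∩ ⟦hungry⟧ = {Eve, Zed} ∩ {Ann, Jo, Lee, Vic, Zed} = {Zed}
⟦hungry doctor that Ann trusted⟧ = {Zed}; Zed ∈ this set.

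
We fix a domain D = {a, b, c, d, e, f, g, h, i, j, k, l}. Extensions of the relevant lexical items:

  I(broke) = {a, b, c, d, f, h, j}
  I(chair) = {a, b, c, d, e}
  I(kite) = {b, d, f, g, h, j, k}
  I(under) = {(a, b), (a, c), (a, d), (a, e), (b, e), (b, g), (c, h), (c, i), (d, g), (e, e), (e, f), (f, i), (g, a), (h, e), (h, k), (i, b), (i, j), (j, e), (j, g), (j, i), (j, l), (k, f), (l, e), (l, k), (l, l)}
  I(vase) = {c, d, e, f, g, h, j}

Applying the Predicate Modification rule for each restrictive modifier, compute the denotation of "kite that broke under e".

⟦that broke⟧ = ⟦broke⟧ = {a, b, c, d, f, h, j}
⟦under e⟧ = {x : ⟨x, e⟩ ∈ ⟦under⟧} = {a, b, e, h, j, l}
⟦kite⟧ = {b, d, f, g, h, j, k}
… ∩ ⟦that broke⟧ = {b, d, f, g, h, j, k} ∩ {a, b, c, d, f, h, j} = {b, d, f, h, j}
… ∩ ⟦under e⟧ = {b, d, f, h, j} ∩ {a, b, e, h, j, l} = {b, h, j}
So ⟦kite that broke under e⟧ = {b, h, j}.

{b, h, j}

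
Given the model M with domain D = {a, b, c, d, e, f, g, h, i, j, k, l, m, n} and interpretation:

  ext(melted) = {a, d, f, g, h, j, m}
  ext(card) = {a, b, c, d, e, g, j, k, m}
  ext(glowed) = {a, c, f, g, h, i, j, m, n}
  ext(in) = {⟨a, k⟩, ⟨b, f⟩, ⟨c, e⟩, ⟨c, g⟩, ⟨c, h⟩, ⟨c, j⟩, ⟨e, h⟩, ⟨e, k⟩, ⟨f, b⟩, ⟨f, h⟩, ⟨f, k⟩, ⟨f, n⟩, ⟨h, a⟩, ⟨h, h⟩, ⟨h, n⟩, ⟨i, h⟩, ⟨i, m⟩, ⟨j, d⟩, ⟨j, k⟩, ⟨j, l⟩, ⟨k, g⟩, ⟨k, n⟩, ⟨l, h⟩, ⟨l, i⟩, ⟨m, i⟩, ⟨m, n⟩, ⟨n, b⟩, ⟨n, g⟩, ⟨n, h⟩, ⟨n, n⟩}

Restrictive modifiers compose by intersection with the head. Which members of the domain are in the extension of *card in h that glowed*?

⟦in h⟧ = {x : ⟨x, h⟩ ∈ ⟦in⟧} = {c, e, f, h, i, l, n}
⟦that glowed⟧ = ⟦glowed⟧ = {a, c, f, g, h, i, j, m, n}
⟦card⟧ = {a, b, c, d, e, g, j, k, m}
… ∩ ⟦in h⟧ = {a, b, c, d, e, g, j, k, m} ∩ {c, e, f, h, i, l, n} = {c, e}
… ∩ ⟦that glowed⟧ = {c, e} ∩ {a, c, f, g, h, i, j, m, n} = {c}
So ⟦card in h that glowed⟧ = {c}.

{c}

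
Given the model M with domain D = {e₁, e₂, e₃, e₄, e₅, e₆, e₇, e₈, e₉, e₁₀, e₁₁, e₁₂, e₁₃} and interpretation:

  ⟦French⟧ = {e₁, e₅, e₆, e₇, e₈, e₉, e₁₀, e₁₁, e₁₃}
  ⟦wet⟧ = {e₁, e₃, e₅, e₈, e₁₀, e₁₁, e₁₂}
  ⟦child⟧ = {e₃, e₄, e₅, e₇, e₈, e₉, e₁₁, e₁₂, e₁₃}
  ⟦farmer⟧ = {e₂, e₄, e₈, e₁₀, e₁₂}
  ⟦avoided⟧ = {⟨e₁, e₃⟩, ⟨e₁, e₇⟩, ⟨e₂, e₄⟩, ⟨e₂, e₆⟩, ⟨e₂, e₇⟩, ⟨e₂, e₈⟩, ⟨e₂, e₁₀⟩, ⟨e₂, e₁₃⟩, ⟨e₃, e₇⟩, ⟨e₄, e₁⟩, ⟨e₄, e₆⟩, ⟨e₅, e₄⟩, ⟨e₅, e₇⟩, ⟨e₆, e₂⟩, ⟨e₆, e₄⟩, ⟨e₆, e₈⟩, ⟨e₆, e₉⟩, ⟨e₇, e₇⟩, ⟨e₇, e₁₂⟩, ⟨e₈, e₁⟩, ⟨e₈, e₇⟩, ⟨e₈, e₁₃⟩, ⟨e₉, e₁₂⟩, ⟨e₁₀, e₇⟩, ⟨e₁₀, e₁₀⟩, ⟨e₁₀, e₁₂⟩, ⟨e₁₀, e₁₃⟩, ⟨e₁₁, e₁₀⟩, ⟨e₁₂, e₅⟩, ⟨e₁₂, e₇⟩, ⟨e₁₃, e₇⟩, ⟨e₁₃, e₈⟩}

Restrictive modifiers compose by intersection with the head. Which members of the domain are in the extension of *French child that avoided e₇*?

⟦that avoided e₇⟧ = {x : ⟨x, e₇⟩ ∈ ⟦avoided⟧} = {e₁, e₂, e₃, e₅, e₇, e₈, e₁₀, e₁₂, e₁₃}
⟦child⟧ = {e₃, e₄, e₅, e₇, e₈, e₉, e₁₁, e₁₂, e₁₃}
… ∩ ⟦that avoided e₇⟧ = {e₃, e₄, e₅, e₇, e₈, e₉, e₁₁, e₁₂, e₁₃} ∩ {e₁, e₂, e₃, e₅, e₇, e₈, e₁₀, e₁₂, e₁₃} = {e₃, e₅, e₇, e₈, e₁₂, e₁₃}
… ∩ ⟦French⟧ = {e₃, e₅, e₇, e₈, e₁₂, e₁₃} ∩ {e₁, e₅, e₆, e₇, e₈, e₉, e₁₀, e₁₁, e₁₃} = {e₅, e₇, e₈, e₁₃}
So ⟦French child that avoided e₇⟧ = {e₅, e₇, e₈, e₁₃}.

{e₅, e₇, e₈, e₁₃}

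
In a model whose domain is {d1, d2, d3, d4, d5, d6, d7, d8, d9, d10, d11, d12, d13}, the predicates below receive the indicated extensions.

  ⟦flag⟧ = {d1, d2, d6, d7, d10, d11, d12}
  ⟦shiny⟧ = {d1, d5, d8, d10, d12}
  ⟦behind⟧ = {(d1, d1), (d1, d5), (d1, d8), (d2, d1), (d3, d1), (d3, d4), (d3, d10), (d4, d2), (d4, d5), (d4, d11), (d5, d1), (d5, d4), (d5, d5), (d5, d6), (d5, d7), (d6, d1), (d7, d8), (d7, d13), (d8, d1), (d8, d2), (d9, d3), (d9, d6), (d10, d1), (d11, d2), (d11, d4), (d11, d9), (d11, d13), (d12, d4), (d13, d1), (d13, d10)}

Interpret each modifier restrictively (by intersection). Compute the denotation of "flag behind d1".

⟦behind d1⟧ = {x : ⟨x, d1⟩ ∈ ⟦behind⟧} = {d1, d2, d3, d5, d6, d8, d10, d13}
⟦flag⟧ = {d1, d2, d6, d7, d10, d11, d12}
… ∩ ⟦behind d1⟧ = {d1, d2, d6, d7, d10, d11, d12} ∩ {d1, d2, d3, d5, d6, d8, d10, d13} = {d1, d2, d6, d10}
So ⟦flag behind d1⟧ = {d1, d2, d6, d10}.

{d1, d2, d6, d10}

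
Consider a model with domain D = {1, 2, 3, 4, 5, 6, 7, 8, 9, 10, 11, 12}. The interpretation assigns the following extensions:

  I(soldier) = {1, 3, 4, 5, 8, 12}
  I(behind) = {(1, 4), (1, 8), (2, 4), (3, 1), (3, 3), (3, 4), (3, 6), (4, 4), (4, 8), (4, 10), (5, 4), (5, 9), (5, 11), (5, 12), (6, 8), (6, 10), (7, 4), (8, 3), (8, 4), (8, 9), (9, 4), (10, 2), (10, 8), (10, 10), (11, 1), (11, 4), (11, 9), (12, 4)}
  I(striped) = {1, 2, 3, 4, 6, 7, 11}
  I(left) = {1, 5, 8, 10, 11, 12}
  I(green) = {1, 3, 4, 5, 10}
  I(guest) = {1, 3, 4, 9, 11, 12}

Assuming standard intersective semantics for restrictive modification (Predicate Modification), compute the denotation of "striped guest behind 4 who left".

⟦behind 4⟧ = {x : ⟨x, 4⟩ ∈ ⟦behind⟧} = {1, 2, 3, 4, 5, 7, 8, 9, 11, 12}
⟦who left⟧ = ⟦left⟧ = {1, 5, 8, 10, 11, 12}
⟦guest⟧ = {1, 3, 4, 9, 11, 12}
… ∩ ⟦behind 4⟧ = {1, 3, 4, 9, 11, 12} ∩ {1, 2, 3, 4, 5, 7, 8, 9, 11, 12} = {1, 3, 4, 9, 11, 12}
… ∩ ⟦who left⟧ = {1, 3, 4, 9, 11, 12} ∩ {1, 5, 8, 10, 11, 12} = {1, 11, 12}
… ∩ ⟦striped⟧ = {1, 11, 12} ∩ {1, 2, 3, 4, 6, 7, 11} = {1, 11}
So ⟦striped guest behind 4 who left⟧ = {1, 11}.

{1, 11}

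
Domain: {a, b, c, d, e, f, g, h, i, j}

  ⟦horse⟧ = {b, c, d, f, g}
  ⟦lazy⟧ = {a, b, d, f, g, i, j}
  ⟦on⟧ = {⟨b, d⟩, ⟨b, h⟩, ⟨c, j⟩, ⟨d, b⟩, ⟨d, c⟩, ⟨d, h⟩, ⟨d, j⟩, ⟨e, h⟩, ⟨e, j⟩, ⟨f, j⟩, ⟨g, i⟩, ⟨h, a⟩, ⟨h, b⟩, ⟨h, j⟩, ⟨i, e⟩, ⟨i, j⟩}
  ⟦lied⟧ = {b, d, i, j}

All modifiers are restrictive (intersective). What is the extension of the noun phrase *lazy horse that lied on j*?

⟦that lied⟧ = ⟦lied⟧ = {b, d, i, j}
⟦on j⟧ = {x : ⟨x, j⟩ ∈ ⟦on⟧} = {c, d, e, f, h, i}
⟦horse⟧ = {b, c, d, f, g}
… ∩ ⟦that lied⟧ = {b, c, d, f, g} ∩ {b, d, i, j} = {b, d}
… ∩ ⟦on j⟧ = {b, d} ∩ {c, d, e, f, h, i} = {d}
… ∩ ⟦lazy⟧ = {d} ∩ {a, b, d, f, g, i, j} = {d}
So ⟦lazy horse that lied on j⟧ = {d}.

{d}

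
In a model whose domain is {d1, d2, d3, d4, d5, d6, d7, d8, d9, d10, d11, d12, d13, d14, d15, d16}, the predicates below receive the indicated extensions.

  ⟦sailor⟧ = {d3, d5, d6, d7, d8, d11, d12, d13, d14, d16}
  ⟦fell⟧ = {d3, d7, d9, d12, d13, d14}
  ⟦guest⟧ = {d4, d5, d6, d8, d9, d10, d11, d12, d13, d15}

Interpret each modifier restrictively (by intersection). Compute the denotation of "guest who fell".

{d9, d12, d13}

⟦who fell⟧ = ⟦fell⟧ = {d3, d7, d9, d12, d13, d14}
⟦guest⟧ = {d4, d5, d6, d8, d9, d10, d11, d12, d13, d15}
… ∩ ⟦who fell⟧ = {d4, d5, d6, d8, d9, d10, d11, d12, d13, d15} ∩ {d3, d7, d9, d12, d13, d14} = {d9, d12, d13}
So ⟦guest who fell⟧ = {d9, d12, d13}.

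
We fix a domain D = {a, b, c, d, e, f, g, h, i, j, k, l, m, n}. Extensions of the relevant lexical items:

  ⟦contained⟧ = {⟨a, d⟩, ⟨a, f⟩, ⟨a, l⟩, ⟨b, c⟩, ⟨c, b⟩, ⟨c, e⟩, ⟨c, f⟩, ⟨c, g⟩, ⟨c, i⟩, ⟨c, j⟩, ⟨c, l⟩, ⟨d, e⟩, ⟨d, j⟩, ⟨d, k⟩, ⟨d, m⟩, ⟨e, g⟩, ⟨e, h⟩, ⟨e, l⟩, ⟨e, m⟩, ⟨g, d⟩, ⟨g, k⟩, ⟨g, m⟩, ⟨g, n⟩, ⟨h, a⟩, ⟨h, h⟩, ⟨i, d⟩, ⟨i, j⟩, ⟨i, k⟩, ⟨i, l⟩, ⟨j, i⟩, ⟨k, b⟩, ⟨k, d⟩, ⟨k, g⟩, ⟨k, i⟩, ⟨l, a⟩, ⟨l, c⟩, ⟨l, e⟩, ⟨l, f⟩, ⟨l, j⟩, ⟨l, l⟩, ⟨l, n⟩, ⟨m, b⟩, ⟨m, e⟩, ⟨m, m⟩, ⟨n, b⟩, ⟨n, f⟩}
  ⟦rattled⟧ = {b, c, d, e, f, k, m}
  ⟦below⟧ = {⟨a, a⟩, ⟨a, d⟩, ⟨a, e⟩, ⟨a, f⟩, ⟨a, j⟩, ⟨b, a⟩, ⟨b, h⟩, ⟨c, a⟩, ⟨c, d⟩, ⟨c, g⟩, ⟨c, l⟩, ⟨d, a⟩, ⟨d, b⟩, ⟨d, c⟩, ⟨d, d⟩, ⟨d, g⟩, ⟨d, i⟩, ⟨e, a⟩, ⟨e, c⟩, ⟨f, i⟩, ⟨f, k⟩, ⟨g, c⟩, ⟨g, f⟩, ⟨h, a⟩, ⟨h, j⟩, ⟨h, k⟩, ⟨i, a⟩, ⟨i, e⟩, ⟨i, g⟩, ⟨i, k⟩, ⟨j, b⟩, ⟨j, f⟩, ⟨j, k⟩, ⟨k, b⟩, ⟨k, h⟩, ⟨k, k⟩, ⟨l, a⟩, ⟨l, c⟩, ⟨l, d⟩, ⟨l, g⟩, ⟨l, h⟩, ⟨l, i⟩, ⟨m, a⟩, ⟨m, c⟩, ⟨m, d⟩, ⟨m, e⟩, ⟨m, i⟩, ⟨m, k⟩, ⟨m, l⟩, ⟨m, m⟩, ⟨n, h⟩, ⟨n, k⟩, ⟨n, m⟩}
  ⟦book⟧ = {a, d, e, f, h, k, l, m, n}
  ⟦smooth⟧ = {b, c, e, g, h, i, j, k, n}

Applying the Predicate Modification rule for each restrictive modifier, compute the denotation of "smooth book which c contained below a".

{e}

⟦which c contained⟧ = {x : ⟨c, x⟩ ∈ ⟦contained⟧} = {b, e, f, g, i, j, l}
⟦below a⟧ = {x : ⟨x, a⟩ ∈ ⟦below⟧} = {a, b, c, d, e, h, i, l, m}
⟦book⟧ = {a, d, e, f, h, k, l, m, n}
… ∩ ⟦which c contained⟧ = {a, d, e, f, h, k, l, m, n} ∩ {b, e, f, g, i, j, l} = {e, f, l}
… ∩ ⟦below a⟧ = {e, f, l} ∩ {a, b, c, d, e, h, i, l, m} = {e, l}
… ∩ ⟦smooth⟧ = {e, l} ∩ {b, c, e, g, h, i, j, k, n} = {e}
So ⟦smooth book which c contained below a⟧ = {e}.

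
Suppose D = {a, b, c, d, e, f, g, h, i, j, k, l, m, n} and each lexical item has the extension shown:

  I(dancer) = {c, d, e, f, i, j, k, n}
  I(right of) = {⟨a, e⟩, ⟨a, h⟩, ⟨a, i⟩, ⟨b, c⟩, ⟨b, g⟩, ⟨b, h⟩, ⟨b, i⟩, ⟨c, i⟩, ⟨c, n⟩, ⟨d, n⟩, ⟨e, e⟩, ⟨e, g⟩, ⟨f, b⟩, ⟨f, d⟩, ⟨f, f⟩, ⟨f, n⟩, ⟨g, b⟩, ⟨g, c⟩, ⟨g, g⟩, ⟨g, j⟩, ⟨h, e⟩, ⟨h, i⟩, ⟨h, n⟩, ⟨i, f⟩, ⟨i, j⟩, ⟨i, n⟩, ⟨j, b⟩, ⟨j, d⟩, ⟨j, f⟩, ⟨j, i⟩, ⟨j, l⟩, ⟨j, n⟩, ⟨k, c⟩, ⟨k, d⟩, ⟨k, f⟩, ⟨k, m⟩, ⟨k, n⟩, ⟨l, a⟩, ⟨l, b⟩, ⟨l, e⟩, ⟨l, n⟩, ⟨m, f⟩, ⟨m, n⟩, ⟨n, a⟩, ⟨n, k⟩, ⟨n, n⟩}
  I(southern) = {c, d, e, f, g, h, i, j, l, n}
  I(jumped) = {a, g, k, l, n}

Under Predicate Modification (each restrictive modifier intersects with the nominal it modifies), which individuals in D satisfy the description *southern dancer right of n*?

{c, d, f, i, j, n}

⟦right of n⟧ = {x : ⟨x, n⟩ ∈ ⟦right of⟧} = {c, d, f, h, i, j, k, l, m, n}
⟦dancer⟧ = {c, d, e, f, i, j, k, n}
… ∩ ⟦right of n⟧ = {c, d, e, f, i, j, k, n} ∩ {c, d, f, h, i, j, k, l, m, n} = {c, d, f, i, j, k, n}
… ∩ ⟦southern⟧ = {c, d, f, i, j, k, n} ∩ {c, d, e, f, g, h, i, j, l, n} = {c, d, f, i, j, n}
So ⟦southern dancer right of n⟧ = {c, d, f, i, j, n}.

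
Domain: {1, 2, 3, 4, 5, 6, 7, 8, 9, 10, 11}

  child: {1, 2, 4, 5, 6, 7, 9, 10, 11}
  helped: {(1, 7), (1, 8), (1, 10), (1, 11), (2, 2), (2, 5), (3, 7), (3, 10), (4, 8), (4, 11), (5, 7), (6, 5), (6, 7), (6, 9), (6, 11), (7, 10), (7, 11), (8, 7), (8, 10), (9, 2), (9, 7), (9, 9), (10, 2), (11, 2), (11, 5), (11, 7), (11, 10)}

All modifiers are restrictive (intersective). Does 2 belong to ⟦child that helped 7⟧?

⟦that helped 7⟧ = {x : ⟨x, 7⟩ ∈ ⟦helped⟧} = {1, 3, 5, 6, 8, 9, 11}
⟦child⟧ = {1, 2, 4, 5, 6, 7, 9, 10, 11}
… ∩ ⟦that helped 7⟧ = {1, 2, 4, 5, 6, 7, 9, 10, 11} ∩ {1, 3, 5, 6, 8, 9, 11} = {1, 5, 6, 9, 11}
⟦child that helped 7⟧ = {1, 5, 6, 9, 11}; 2 ∉ this set.

no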